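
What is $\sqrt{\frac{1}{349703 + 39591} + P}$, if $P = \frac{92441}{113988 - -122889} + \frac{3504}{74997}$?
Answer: $\frac{\sqrt{28669257756939861662799379506}}{256141961795018} \approx 0.66104$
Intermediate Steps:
$P = \frac{287511655}{657965347}$ ($P = \frac{92441}{113988 + 122889} + 3504 \cdot \frac{1}{74997} = \frac{92441}{236877} + \frac{1168}{24999} = \frac{287511655}{657965347} \approx 0.43697$)
$\sqrt{\frac{1}{349703 + 39591} + P} = \sqrt{\frac{1}{349703 + 39591} + \frac{287511655}{657965347}} = \sqrt{\frac{1}{389294} + \frac{287511655}{657965347}} = \sqrt{\frac{111927220186917}{256141961795018}} = \frac{\sqrt{28669257756939861662799379506}}{256141961795018}$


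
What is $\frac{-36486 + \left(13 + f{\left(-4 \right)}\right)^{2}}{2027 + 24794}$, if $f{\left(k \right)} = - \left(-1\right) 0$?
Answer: $- \frac{36317}{26821} \approx -1.3541$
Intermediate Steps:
$f{\left(k \right)} = 0$ ($f{\left(k \right)} = \left(-1\right) 0 = 0$)
$\frac{-36486 + \left(13 + f{\left(-4 \right)}\right)^{2}}{2027 + 24794} = \frac{-36486 + \left(13 + 0\right)^{2}}{2027 + 24794} = \frac{-36486 + 13^{2}}{26821} = \left(-36486 + 169\right) \frac{1}{26821} = \left(-36317\right) \frac{1}{26821} = - \frac{36317}{26821}$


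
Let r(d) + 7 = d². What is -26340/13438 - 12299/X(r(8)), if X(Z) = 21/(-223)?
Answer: 2632538599/20157 ≈ 1.3060e+5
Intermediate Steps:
r(d) = -7 + d²
X(Z) = -21/223 (X(Z) = 21*(-1/223) = -21/223)
-26340/13438 - 12299/X(r(8)) = -26340/13438 - 12299/(-21/223) = -26340*1/13438 - 12299*(-223/21) = -13170/6719 + 391811/3 = 2632538599/20157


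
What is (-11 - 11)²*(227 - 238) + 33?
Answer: -5291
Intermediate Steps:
(-11 - 11)²*(227 - 238) + 33 = (-22)²*(-11) + 33 = 484*(-11) + 33 = -5324 + 33 = -5291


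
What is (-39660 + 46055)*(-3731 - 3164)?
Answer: -44093525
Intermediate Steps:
(-39660 + 46055)*(-3731 - 3164) = 6395*(-6895) = -44093525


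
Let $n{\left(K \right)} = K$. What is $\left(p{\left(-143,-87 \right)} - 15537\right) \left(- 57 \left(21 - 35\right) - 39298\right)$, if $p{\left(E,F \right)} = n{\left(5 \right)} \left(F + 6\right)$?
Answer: $613767000$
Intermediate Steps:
$p{\left(E,F \right)} = 30 + 5 F$ ($p{\left(E,F \right)} = 5 \left(F + 6\right) = 5 \left(6 + F\right) = 30 + 5 F$)
$\left(p{\left(-143,-87 \right)} - 15537\right) \left(- 57 \left(21 - 35\right) - 39298\right) = \left(\left(30 + 5 \left(-87\right)\right) - 15537\right) \left(- 57 \left(21 - 35\right) - 39298\right) = \left(\left(30 - 435\right) - 15537\right) \left(\left(-57\right) \left(-14\right) - 39298\right) = \left(-405 - 15537\right) \left(798 - 39298\right) = \left(-15942\right) \left(-38500\right) = 613767000$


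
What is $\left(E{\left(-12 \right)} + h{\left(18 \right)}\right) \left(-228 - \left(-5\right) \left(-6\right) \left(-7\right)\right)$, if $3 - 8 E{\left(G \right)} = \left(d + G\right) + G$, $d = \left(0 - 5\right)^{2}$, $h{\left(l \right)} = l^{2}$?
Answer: $- \frac{11673}{2} \approx -5836.5$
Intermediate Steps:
$d = 25$ ($d = \left(-5\right)^{2} = 25$)
$E{\left(G \right)} = - \frac{11}{4} - \frac{G}{4}$ ($E{\left(G \right)} = \frac{3}{8} - \frac{\left(25 + G\right) + G}{8} = \frac{3}{8} - \frac{25 + 2 G}{8} = \frac{3}{8} - \left(\frac{25}{8} + \frac{G}{4}\right) = - \frac{11}{4} - \frac{G}{4}$)
$\left(E{\left(-12 \right)} + h{\left(18 \right)}\right) \left(-228 - \left(-5\right) \left(-6\right) \left(-7\right)\right) = \left(\left(- \frac{11}{4} - -3\right) + 18^{2}\right) \left(-228 - \left(-5\right) \left(-6\right) \left(-7\right)\right) = \left(\left(- \frac{11}{4} + 3\right) + 324\right) \left(-228 - 30 \left(-7\right)\right) = \left(\frac{1}{4} + 324\right) \left(-228 - -210\right) = \frac{1297 \left(-228 + 210\right)}{4} = \frac{1297}{4} \left(-18\right) = - \frac{11673}{2}$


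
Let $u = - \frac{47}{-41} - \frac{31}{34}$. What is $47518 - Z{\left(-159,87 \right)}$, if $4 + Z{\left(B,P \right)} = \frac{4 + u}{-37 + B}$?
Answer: $\frac{12984156831}{273224} \approx 47522.0$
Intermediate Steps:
$u = \frac{327}{1394}$ ($u = \left(-47\right) \left(- \frac{1}{41}\right) - \frac{31}{34} = \frac{47}{41} - \frac{31}{34} = \frac{327}{1394} \approx 0.23458$)
$Z{\left(B,P \right)} = -4 + \frac{5903}{1394 \left(-37 + B\right)}$ ($Z{\left(B,P \right)} = -4 + \frac{4 + \frac{327}{1394}}{-37 + B} = -4 + \frac{5903}{1394 \left(-37 + B\right)}$)
$47518 - Z{\left(-159,87 \right)} = 47518 - \frac{212215 - -886584}{1394 \left(-37 - 159\right)} = 47518 - \frac{212215 + 886584}{1394 \left(-196\right)} = 47518 - \frac{1}{1394} \left(- \frac{1}{196}\right) 1098799 = 47518 - - \frac{1098799}{273224} = 47518 + \frac{1098799}{273224} = \frac{12984156831}{273224}$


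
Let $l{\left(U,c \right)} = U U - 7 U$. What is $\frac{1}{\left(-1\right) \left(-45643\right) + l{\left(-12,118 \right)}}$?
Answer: $\frac{1}{45871} \approx 2.18 \cdot 10^{-5}$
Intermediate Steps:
$l{\left(U,c \right)} = U^{2} - 7 U$
$\frac{1}{\left(-1\right) \left(-45643\right) + l{\left(-12,118 \right)}} = \frac{1}{\left(-1\right) \left(-45643\right) - 12 \left(-7 - 12\right)} = \frac{1}{45643 - -228} = \frac{1}{45643 + 228} = \frac{1}{45871}$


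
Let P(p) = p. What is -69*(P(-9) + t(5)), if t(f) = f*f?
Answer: -1104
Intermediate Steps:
t(f) = f²
-69*(P(-9) + t(5)) = -69*(-9 + 5²) = -69*(-9 + 25) = -69*16 = -1104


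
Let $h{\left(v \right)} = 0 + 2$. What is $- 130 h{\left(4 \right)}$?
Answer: $-260$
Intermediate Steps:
$h{\left(v \right)} = 2$
$- 130 h{\left(4 \right)} = \left(-130\right) 2 = -260$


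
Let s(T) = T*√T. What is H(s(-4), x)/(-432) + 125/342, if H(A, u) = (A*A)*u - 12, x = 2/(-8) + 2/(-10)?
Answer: 1117/3420 ≈ 0.32661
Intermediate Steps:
s(T) = T^(3/2)
x = -9/20 (x = 2*(-⅛) + 2*(-⅒) = -¼ - ⅕ = -9/20 ≈ -0.45000)
H(A, u) = -12 + u*A² (H(A, u) = A²*u - 12 = u*A² - 12 = -12 + u*A²)
H(s(-4), x)/(-432) + 125/342 = (-12 - 9*((-4)^(3/2))²/20)/(-432) + 125/342 = (-12 - 9*(-8*I)²/20)*(-1/432) + 125*(1/342) = (-12 - 9/20*(-64))*(-1/432) + 125/342 = (-12 + 144/5)*(-1/432) + 125/342 = (84/5)*(-1/432) + 125/342 = -7/180 + 125/342 = 1117/3420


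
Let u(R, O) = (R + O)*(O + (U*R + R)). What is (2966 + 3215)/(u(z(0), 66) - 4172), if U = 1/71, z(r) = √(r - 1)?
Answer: 1425388048/64466977 - 2070937869*I/128933954 ≈ 22.11 - 16.062*I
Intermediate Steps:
z(r) = √(-1 + r)
U = 1/71 ≈ 0.014085
u(R, O) = (O + R)*(O + 72*R/71) (u(R, O) = (R + O)*(O + (R/71 + R)) = (O + R)*(O + 72*R/71))
(2966 + 3215)/(u(z(0), 66) - 4172) = (2966 + 3215)/((66² + 72*(√(-1 + 0))²/71 + (143/71)*66*√(-1 + 0)) - 4172) = 6181/((4356 + 72*(√(-1))²/71 + (143/71)*66*√(-1)) - 4172) = 6181/((4356 + 72*I²/71 + (143/71)*66*I) - 4172) = 6181/((4356 + (72/71)*(-1) + 9438*I/71) - 4172) = 6181/((4356 - 72/71 + 9438*I/71) - 4172) = 6181/((309204/71 + 9438*I/71) - 4172) = 6181/(12992/71 + 9438*I/71) = 6181*(5041*(12992/71 - 9438*I/71)/257867908) = 31158421*(12992/71 - 9438*I/71)/257867908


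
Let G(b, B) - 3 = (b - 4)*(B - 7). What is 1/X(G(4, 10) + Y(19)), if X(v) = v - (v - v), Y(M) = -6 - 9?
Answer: -1/12 ≈ -0.083333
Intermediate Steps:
G(b, B) = 3 + (-7 + B)*(-4 + b) (G(b, B) = 3 + (b - 4)*(B - 7) = 3 + (-4 + b)*(-7 + B) = 3 + (-7 + B)*(-4 + b))
Y(M) = -15
X(v) = v (X(v) = v - 1*0 = v + 0 = v)
1/X(G(4, 10) + Y(19)) = 1/((31 - 7*4 - 4*10 + 10*4) - 15) = 1/((31 - 28 - 40 + 40) - 15) = 1/(3 - 15) = 1/(-12) = -1/12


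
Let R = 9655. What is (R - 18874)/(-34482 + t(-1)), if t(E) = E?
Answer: 9219/34483 ≈ 0.26735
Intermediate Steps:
(R - 18874)/(-34482 + t(-1)) = (9655 - 18874)/(-34482 - 1) = -9219/(-34483) = -9219*(-1/34483) = 9219/34483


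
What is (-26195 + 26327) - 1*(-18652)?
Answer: 18784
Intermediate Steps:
(-26195 + 26327) - 1*(-18652) = 132 + 18652 = 18784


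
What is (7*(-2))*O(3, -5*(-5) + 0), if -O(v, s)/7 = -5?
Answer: -490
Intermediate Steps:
O(v, s) = 35 (O(v, s) = -7*(-5) = 35)
(7*(-2))*O(3, -5*(-5) + 0) = (7*(-2))*35 = -14*35 = -490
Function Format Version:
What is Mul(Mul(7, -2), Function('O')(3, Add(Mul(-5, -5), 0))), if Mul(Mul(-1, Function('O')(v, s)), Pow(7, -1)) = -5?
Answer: -490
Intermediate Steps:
Function('O')(v, s) = 35 (Function('O')(v, s) = Mul(-7, -5) = 35)
Mul(Mul(7, -2), Function('O')(3, Add(Mul(-5, -5), 0))) = Mul(Mul(7, -2), 35) = Mul(-14, 35) = -490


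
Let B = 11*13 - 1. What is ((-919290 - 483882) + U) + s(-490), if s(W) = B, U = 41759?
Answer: -1361271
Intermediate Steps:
B = 142 (B = 143 - 1 = 142)
s(W) = 142
((-919290 - 483882) + U) + s(-490) = ((-919290 - 483882) + 41759) + 142 = (-1403172 + 41759) + 142 = -1361413 + 142 = -1361271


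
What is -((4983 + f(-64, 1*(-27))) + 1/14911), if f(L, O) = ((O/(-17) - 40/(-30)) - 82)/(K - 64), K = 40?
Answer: -91005189199/18251064 ≈ -4986.3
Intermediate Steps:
f(L, O) = 121/36 + O/408 (f(L, O) = ((O/(-17) - 40/(-30)) - 82)/(40 - 64) = ((O*(-1/17) - 40*(-1/30)) - 82)/(-24) = ((-O/17 + 4/3) - 82)*(-1/24) = ((4/3 - O/17) - 82)*(-1/24) = (-242/3 - O/17)*(-1/24) = 121/36 + O/408)
-((4983 + f(-64, 1*(-27))) + 1/14911) = -((4983 + (121/36 + (1*(-27))/408)) + 1/14911) = -((4983 + (121/36 + (1/408)*(-27))) + 1/14911) = -((4983 + (121/36 - 9/136)) + 1/14911) = -((4983 + 4033/1224) + 1/14911) = -(6103225/1224 + 1/14911) = -1*91005189199/18251064 = -91005189199/18251064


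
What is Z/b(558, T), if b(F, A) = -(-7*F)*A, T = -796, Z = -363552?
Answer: 2164/18507 ≈ 0.11693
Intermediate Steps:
b(F, A) = 7*A*F (b(F, A) = -(-7)*A*F = 7*A*F)
Z/b(558, T) = -363552/(7*(-796)*558) = -363552/(-3109176) = -363552*(-1/3109176) = 2164/18507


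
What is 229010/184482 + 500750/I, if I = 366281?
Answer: 88130686655/33786125721 ≈ 2.6085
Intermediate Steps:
229010/184482 + 500750/I = 229010/184482 + 500750/366281 = 229010*(1/184482) + 500750*(1/366281) = 114505/92241 + 500750/366281 = 88130686655/33786125721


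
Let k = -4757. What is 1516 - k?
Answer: 6273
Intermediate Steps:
1516 - k = 1516 - 1*(-4757) = 1516 + 4757 = 6273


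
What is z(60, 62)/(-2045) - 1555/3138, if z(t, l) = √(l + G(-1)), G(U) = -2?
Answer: -1555/3138 - 2*√15/2045 ≈ -0.49933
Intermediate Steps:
z(t, l) = √(-2 + l) (z(t, l) = √(l - 2) = √(-2 + l))
z(60, 62)/(-2045) - 1555/3138 = √(-2 + 62)/(-2045) - 1555/3138 = √60*(-1/2045) - 1555*1/3138 = (2*√15)*(-1/2045) - 1555/3138 = -2*√15/2045 - 1555/3138 = -1555/3138 - 2*√15/2045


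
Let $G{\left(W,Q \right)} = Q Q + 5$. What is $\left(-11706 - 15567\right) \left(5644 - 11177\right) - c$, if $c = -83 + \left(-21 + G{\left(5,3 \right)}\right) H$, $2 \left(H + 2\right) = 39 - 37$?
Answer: $150901585$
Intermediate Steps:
$G{\left(W,Q \right)} = 5 + Q^{2}$ ($G{\left(W,Q \right)} = Q^{2} + 5 = 5 + Q^{2}$)
$H = -1$ ($H = -2 + \frac{39 - 37}{2} = -2 + \frac{1}{2} \cdot 2 = -2 + 1 = -1$)
$c = -76$ ($c = -83 + \left(-21 + \left(5 + 3^{2}\right)\right) \left(-1\right) = -83 + \left(-21 + \left(5 + 9\right)\right) \left(-1\right) = -83 + \left(-21 + 14\right) \left(-1\right) = -83 - -7 = -83 + 7 = -76$)
$\left(-11706 - 15567\right) \left(5644 - 11177\right) - c = \left(-11706 - 15567\right) \left(5644 - 11177\right) - -76 = \left(-27273\right) \left(-5533\right) + 76 = 150901509 + 76 = 150901585$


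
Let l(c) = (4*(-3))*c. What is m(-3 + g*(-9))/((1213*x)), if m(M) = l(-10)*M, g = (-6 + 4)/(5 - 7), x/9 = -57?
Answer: 160/69141 ≈ 0.0023141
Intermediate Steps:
x = -513 (x = 9*(-57) = -513)
g = 1 (g = -2/(-2) = -2*(-½) = 1)
l(c) = -12*c
m(M) = 120*M (m(M) = (-12*(-10))*M = 120*M)
m(-3 + g*(-9))/((1213*x)) = (120*(-3 + 1*(-9)))/((1213*(-513))) = (120*(-3 - 9))/(-622269) = (120*(-12))*(-1/622269) = -1440*(-1/622269) = 160/69141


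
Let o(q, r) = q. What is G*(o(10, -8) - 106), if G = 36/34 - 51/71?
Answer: -39456/1207 ≈ -32.689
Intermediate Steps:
G = 411/1207 (G = 36*(1/34) - 51*1/71 = 18/17 - 51/71 = 411/1207 ≈ 0.34051)
G*(o(10, -8) - 106) = 411*(10 - 106)/1207 = (411/1207)*(-96) = -39456/1207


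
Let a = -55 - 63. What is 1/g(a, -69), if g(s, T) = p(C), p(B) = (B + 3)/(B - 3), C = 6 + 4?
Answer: 7/13 ≈ 0.53846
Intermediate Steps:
a = -118
C = 10
p(B) = (3 + B)/(-3 + B)
g(s, T) = 13/7 (g(s, T) = (3 + 10)/(-3 + 10) = 13/7)
1/g(a, -69) = 1/(13/7) = 7/13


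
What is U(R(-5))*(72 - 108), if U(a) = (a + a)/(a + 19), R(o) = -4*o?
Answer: -480/13 ≈ -36.923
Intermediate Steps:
U(a) = 2*a/(19 + a) (U(a) = (2*a)/(19 + a) = 2*a/(19 + a))
U(R(-5))*(72 - 108) = (2*(-4*(-5))/(19 - 4*(-5)))*(72 - 108) = (2*20/(19 + 20))*(-36) = (2*20/39)*(-36) = (2*20*(1/39))*(-36) = (40/39)*(-36) = -480/13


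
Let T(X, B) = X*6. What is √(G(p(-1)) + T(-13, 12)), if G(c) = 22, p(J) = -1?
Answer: 2*I*√14 ≈ 7.4833*I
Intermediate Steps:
T(X, B) = 6*X
√(G(p(-1)) + T(-13, 12)) = √(22 + 6*(-13)) = √(22 - 78) = √(-56) = 2*I*√14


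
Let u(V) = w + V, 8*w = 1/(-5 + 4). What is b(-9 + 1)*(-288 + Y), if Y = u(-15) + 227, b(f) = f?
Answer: 609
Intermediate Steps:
w = -⅛ (w = 1/(8*(-5 + 4)) = (⅛)/(-1) = (⅛)*(-1) = -⅛ ≈ -0.12500)
u(V) = -⅛ + V
Y = 1695/8 (Y = (-⅛ - 15) + 227 = -121/8 + 227 = 1695/8 ≈ 211.88)
b(-9 + 1)*(-288 + Y) = (-9 + 1)*(-288 + 1695/8) = -8*(-609/8) = 609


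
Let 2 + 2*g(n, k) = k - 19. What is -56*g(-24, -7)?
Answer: 784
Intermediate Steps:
g(n, k) = -21/2 + k/2 (g(n, k) = -1 + (k - 19)/2 = -1 + (-19 + k)/2 = -1 + (-19/2 + k/2) = -21/2 + k/2)
-56*g(-24, -7) = -56*(-21/2 + (1/2)*(-7)) = -56*(-21/2 - 7/2) = -56*(-14) = 784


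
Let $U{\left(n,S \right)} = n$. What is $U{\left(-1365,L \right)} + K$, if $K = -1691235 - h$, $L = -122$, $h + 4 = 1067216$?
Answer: $-2759812$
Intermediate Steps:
$h = 1067212$ ($h = -4 + 1067216 = 1067212$)
$K = -2758447$ ($K = -1691235 - 1067212 = -2758447$)
$U{\left(-1365,L \right)} + K = -1365 - 2758447 = -2759812$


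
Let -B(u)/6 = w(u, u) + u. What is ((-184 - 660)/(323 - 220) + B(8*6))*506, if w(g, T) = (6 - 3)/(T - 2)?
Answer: -15457442/103 ≈ -1.5007e+5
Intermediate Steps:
w(g, T) = 3/(-2 + T)
B(u) = -18/(-2 + u) - 6*u (B(u) = -6*(3/(-2 + u) + u) = -6*(u + 3/(-2 + u)) = -18/(-2 + u) - 6*u)
((-184 - 660)/(323 - 220) + B(8*6))*506 = ((-184 - 660)/(323 - 220) + 6*(-3 - 8*6*(-2 + 8*6))/(-2 + 8*6))*506 = (-844/103 + 6*(-3 - 1*48*(-2 + 48))/(-2 + 48))*506 = (-844*1/103 + 6*(-3 - 1*48*46)/46)*506 = (-844/103 + 6*(1/46)*(-3 - 2208))*506 = (-844/103 + 6*(1/46)*(-2211))*506 = (-844/103 - 6633/23)*506 = -702611/2369*506 = -15457442/103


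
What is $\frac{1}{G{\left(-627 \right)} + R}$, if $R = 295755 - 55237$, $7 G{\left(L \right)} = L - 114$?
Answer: $\frac{7}{1682885} \approx 4.1595 \cdot 10^{-6}$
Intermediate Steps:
$G{\left(L \right)} = - \frac{114}{7} + \frac{L}{7}$ ($G{\left(L \right)} = \frac{L - 114}{7} = \frac{-114 + L}{7} = - \frac{114}{7} + \frac{L}{7}$)
$R = 240518$
$\frac{1}{G{\left(-627 \right)} + R} = \frac{1}{\left(- \frac{114}{7} + \frac{1}{7} \left(-627\right)\right) + 240518} = \frac{1}{\left(- \frac{114}{7} - \frac{627}{7}\right) + 240518} = \frac{1}{- \frac{741}{7} + 240518} = \frac{1}{\frac{1682885}{7}} = \frac{7}{1682885}$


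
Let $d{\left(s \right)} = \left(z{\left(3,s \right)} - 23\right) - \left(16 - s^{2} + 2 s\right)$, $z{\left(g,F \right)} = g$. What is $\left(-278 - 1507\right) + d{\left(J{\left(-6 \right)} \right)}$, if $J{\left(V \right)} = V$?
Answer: $-1773$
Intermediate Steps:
$d{\left(s \right)} = -36 + s^{2} - 2 s$ ($d{\left(s \right)} = \left(3 - 23\right) - \left(16 - s^{2} + 2 s\right) = -20 - \left(16 - s^{2} + 2 s\right) = -36 + s^{2} - 2 s$)
$\left(-278 - 1507\right) + d{\left(J{\left(-6 \right)} \right)} = \left(-278 - 1507\right) - \left(24 - 36\right) = \left(-278 - 1507\right) + \left(-36 + 36 + 12\right) = -1785 + 12 = -1773$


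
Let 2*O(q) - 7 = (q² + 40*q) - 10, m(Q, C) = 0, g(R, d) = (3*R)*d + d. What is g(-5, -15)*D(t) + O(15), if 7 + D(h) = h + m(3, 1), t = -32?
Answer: -7779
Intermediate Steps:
g(R, d) = d + 3*R*d (g(R, d) = 3*R*d + d = d + 3*R*d)
O(q) = -3/2 + q²/2 + 20*q (O(q) = 7/2 + ((q² + 40*q) - 10)/2 = 7/2 + (-10 + q² + 40*q)/2 = 7/2 + (-5 + q²/2 + 20*q) = -3/2 + q²/2 + 20*q)
D(h) = -7 + h (D(h) = -7 + (h + 0) = -7 + h)
g(-5, -15)*D(t) + O(15) = (-15*(1 + 3*(-5)))*(-7 - 32) + (-3/2 + (½)*15² + 20*15) = -15*(1 - 15)*(-39) + (-3/2 + (½)*225 + 300) = -15*(-14)*(-39) + (-3/2 + 225/2 + 300) = 210*(-39) + 411 = -8190 + 411 = -7779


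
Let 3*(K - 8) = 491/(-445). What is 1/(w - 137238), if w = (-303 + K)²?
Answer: -1782225/89103886694 ≈ -2.0002e-5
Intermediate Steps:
K = 10189/1335 (K = 8 + (491/(-445))/3 = 8 + (491*(-1/445))/3 = 8 + (⅓)*(-491/445) = 8 - 491/1335 = 10189/1335 ≈ 7.6322)
w = 155485107856/1782225 (w = (-303 + 10189/1335)² = (-394316/1335)² = 155485107856/1782225 ≈ 87242.)
1/(w - 137238) = 1/(155485107856/1782225 - 137238) = 1/(-89103886694/1782225) = -1782225/89103886694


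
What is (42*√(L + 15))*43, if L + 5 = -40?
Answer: 1806*I*√30 ≈ 9891.9*I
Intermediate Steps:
L = -45 (L = -5 - 40 = -45)
(42*√(L + 15))*43 = (42*√(-45 + 15))*43 = (42*√(-30))*43 = (42*(I*√30))*43 = (42*I*√30)*43 = 1806*I*√30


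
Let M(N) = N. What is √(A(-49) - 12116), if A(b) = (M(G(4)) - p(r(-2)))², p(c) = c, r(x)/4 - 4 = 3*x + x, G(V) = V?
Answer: 2*I*√2929 ≈ 108.24*I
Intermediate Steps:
r(x) = 16 + 16*x (r(x) = 16 + 4*(3*x + x) = 16 + 4*(4*x) = 16 + 16*x)
A(b) = 400 (A(b) = (4 - (16 + 16*(-2)))² = (4 - (16 - 32))² = (4 - 1*(-16))² = (4 + 16)² = 20² = 400)
√(A(-49) - 12116) = √(400 - 12116) = √(-11716) = 2*I*√2929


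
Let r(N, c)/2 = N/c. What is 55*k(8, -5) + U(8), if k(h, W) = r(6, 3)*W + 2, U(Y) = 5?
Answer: -985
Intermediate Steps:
r(N, c) = 2*N/c (r(N, c) = 2*(N/c) = 2*N/c)
k(h, W) = 2 + 4*W (k(h, W) = (2*6/3)*W + 2 = (2*6*(1/3))*W + 2 = 4*W + 2 = 2 + 4*W)
55*k(8, -5) + U(8) = 55*(2 + 4*(-5)) + 5 = 55*(2 - 20) + 5 = 55*(-18) + 5 = -990 + 5 = -985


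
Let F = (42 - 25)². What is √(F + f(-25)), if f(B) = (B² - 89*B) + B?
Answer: 3*√346 ≈ 55.803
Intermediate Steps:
F = 289 (F = 17² = 289)
f(B) = B² - 88*B
√(F + f(-25)) = √(289 - 25*(-88 - 25)) = √(289 - 25*(-113)) = √(289 + 2825) = √3114 = 3*√346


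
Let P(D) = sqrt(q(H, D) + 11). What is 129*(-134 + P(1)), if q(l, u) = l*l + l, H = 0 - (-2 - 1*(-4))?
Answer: -17286 + 129*sqrt(13) ≈ -16821.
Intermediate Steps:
H = -2 (H = 0 - (-2 + 4) = 0 - 1*2 = 0 - 2 = -2)
q(l, u) = l + l**2 (q(l, u) = l**2 + l = l + l**2)
P(D) = sqrt(13) (P(D) = sqrt(-2*(1 - 2) + 11) = sqrt(-2*(-1) + 11) = sqrt(2 + 11) = sqrt(13))
129*(-134 + P(1)) = 129*(-134 + sqrt(13)) = -17286 + 129*sqrt(13)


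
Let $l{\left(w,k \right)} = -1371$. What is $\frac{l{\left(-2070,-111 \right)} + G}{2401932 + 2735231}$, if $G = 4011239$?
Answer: $\frac{4009868}{5137163} \approx 0.78056$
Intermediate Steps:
$\frac{l{\left(-2070,-111 \right)} + G}{2401932 + 2735231} = \frac{-1371 + 4011239}{2401932 + 2735231} = \frac{4009868}{5137163}$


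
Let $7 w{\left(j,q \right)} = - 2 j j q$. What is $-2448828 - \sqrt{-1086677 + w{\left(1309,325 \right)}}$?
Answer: $-2448828 - i \sqrt{160195627} \approx -2.4488 \cdot 10^{6} - 12657.0 i$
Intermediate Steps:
$w{\left(j,q \right)} = - \frac{2 q j^{2}}{7}$ ($w{\left(j,q \right)} = \frac{- 2 j j q}{7} = \frac{- 2 j^{2} q}{7} = \frac{\left(-2\right) q j^{2}}{7} = - \frac{2 q j^{2}}{7}$)
$-2448828 - \sqrt{-1086677 + w{\left(1309,325 \right)}} = -2448828 - \sqrt{-1086677 - \frac{650 \cdot 1309^{2}}{7}} = -2448828 - \sqrt{-1086677 - \frac{650}{7} \cdot 1713481} = -2448828 - \sqrt{-1086677 - 159108950} = -2448828 - \sqrt{-160195627} = -2448828 - i \sqrt{160195627}$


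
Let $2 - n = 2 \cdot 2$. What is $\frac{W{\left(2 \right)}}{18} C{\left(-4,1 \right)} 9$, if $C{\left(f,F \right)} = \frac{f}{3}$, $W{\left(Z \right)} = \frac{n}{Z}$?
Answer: $\frac{2}{3} \approx 0.66667$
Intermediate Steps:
$n = -2$ ($n = 2 - 2 \cdot 2 = 2 - 4 = -2$)
$W{\left(Z \right)} = - \frac{2}{Z}$
$C{\left(f,F \right)} = \frac{f}{3}$ ($C{\left(f,F \right)} = f \frac{1}{3} = \frac{f}{3}$)
$\frac{W{\left(2 \right)}}{18} C{\left(-4,1 \right)} 9 = \frac{\left(-2\right) \frac{1}{2}}{18} \cdot \frac{1}{3} \left(-4\right) 9 = \left(-2\right) \frac{1}{2} \cdot \frac{1}{18} \left(- \frac{4}{3}\right) 9 = \left(-1\right) \frac{1}{18} \left(- \frac{4}{3}\right) 9 = \left(- \frac{1}{18}\right) \left(- \frac{4}{3}\right) 9 = \frac{2}{27} \cdot 9 = \frac{2}{3}$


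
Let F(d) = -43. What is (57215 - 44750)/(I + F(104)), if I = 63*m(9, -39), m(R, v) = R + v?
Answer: -12465/1933 ≈ -6.4485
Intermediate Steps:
I = -1890 (I = 63*(9 - 39) = 63*(-30) = -1890)
(57215 - 44750)/(I + F(104)) = (57215 - 44750)/(-1890 - 43) = 12465/(-1933) = 12465*(-1/1933) = -12465/1933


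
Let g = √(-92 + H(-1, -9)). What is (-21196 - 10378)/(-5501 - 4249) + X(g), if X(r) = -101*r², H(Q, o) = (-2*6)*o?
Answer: -7862213/4875 ≈ -1612.8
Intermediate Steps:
H(Q, o) = -12*o
g = 4 (g = √(-92 - 12*(-9)) = √(-92 + 108) = √16 = 4)
(-21196 - 10378)/(-5501 - 4249) + X(g) = (-21196 - 10378)/(-5501 - 4249) - 101*4² = -31574/(-9750) - 101*16 = -31574*(-1/9750) - 1616 = 15787/4875 - 1616 = -7862213/4875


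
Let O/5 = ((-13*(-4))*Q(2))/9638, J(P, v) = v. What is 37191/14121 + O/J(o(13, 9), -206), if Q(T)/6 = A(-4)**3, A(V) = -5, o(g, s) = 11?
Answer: 6382803979/2336352399 ≈ 2.7320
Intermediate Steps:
Q(T) = -750 (Q(T) = 6*(-5)**3 = 6*(-125) = -750)
O = -97500/4819 (O = 5*((-13*(-4)*(-750))/9638) = 5*((52*(-750))*(1/9638)) = 5*(-39000*1/9638) = 5*(-19500/4819) = -97500/4819 ≈ -20.232)
37191/14121 + O/J(o(13, 9), -206) = 37191/14121 - 97500/4819/(-206) = 37191*(1/14121) - 97500/4819*(-1/206) = 12397/4707 + 48750/496357 = 6382803979/2336352399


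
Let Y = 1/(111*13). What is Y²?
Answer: 1/2082249 ≈ 4.8025e-7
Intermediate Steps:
Y = 1/1443 (Y = (1/111)*(1/13) = 1/1443 ≈ 0.00069300)
Y² = (1/1443)² = 1/2082249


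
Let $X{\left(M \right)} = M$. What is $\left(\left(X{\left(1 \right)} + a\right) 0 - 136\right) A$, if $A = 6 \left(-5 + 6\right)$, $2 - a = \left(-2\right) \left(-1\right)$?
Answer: $-816$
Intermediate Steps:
$a = 0$ ($a = 2 - \left(-2\right) \left(-1\right) = 2 - 2 = 0$)
$A = 6$ ($A = 6 \cdot 1 = 6$)
$\left(\left(X{\left(1 \right)} + a\right) 0 - 136\right) A = \left(\left(1 + 0\right) 0 - 136\right) 6 = \left(1 \cdot 0 - 136\right) 6 = \left(0 - 136\right) 6 = \left(-136\right) 6 = -816$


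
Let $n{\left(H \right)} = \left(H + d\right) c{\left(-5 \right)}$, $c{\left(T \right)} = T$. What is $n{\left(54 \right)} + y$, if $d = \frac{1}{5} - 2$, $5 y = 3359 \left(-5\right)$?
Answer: $-3620$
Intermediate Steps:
$y = -3359$ ($y = \frac{3359 \left(-5\right)}{5} = \frac{1}{5} \left(-16795\right) = -3359$)
$d = - \frac{9}{5}$ ($d = \frac{1}{5} - 2 = - \frac{9}{5} \approx -1.8$)
$n{\left(H \right)} = 9 - 5 H$ ($n{\left(H \right)} = \left(H - \frac{9}{5}\right) \left(-5\right) = \left(- \frac{9}{5} + H\right) \left(-5\right) = 9 - 5 H$)
$n{\left(54 \right)} + y = \left(9 - 270\right) - 3359 = -261 - 3359 = -3620$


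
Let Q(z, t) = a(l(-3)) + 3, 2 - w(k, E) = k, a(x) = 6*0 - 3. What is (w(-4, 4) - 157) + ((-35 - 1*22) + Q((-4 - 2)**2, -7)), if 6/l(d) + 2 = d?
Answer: -208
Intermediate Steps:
l(d) = 6/(-2 + d)
a(x) = -3 (a(x) = 0 - 3 = -3)
w(k, E) = 2 - k
Q(z, t) = 0 (Q(z, t) = -3 + 3 = 0)
(w(-4, 4) - 157) + ((-35 - 1*22) + Q((-4 - 2)**2, -7)) = ((2 - 1*(-4)) - 157) + ((-35 - 1*22) + 0) = ((2 + 4) - 157) + ((-35 - 22) + 0) = (6 - 157) + (-57 + 0) = -151 - 57 = -208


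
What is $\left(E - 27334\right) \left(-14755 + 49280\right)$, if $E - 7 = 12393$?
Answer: $-515596350$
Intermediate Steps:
$E = 12400$ ($E = 7 + 12393 = 12400$)
$\left(E - 27334\right) \left(-14755 + 49280\right) = \left(12400 - 27334\right) \left(-14755 + 49280\right) = \left(-14934\right) 34525 = -515596350$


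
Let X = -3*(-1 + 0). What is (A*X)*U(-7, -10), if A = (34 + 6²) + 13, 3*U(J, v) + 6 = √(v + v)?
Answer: -498 + 166*I*√5 ≈ -498.0 + 371.19*I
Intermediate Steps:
U(J, v) = -2 + √2*√v/3 (U(J, v) = -2 + √(v + v)/3 = -2 + √(2*v)/3 = -2 + (√2*√v)/3 = -2 + √2*√v/3)
A = 83 (A = (34 + 36) + 13 = 70 + 13 = 83)
X = 3 (X = -3*(-1) = 3)
(A*X)*U(-7, -10) = (83*3)*(-2 + √2*√(-10)/3) = 249*(-2 + √2*(I*√10)/3) = 249*(-2 + 2*I*√5/3) = -498 + 166*I*√5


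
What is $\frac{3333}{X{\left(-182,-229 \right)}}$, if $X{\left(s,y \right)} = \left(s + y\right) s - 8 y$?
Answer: $\frac{3333}{76634} \approx 0.043492$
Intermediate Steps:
$X{\left(s,y \right)} = - 8 y + s \left(s + y\right)$ ($X{\left(s,y \right)} = s \left(s + y\right) - 8 y = - 8 y + s \left(s + y\right)$)
$\frac{3333}{X{\left(-182,-229 \right)}} = \frac{3333}{\left(-182\right)^{2} - -1832 - -41678} = \frac{3333}{33124 + 1832 + 41678} = \frac{3333}{76634}$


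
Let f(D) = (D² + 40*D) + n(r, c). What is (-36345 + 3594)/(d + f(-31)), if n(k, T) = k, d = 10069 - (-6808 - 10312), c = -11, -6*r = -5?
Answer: -196506/161465 ≈ -1.2170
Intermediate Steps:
r = ⅚ (r = -⅙*(-5) = ⅚ ≈ 0.83333)
d = 27189 (d = 10069 - 1*(-17120) = 10069 + 17120 = 27189)
f(D) = ⅚ + D² + 40*D (f(D) = (D² + 40*D) + ⅚ = ⅚ + D² + 40*D)
(-36345 + 3594)/(d + f(-31)) = (-36345 + 3594)/(27189 + (⅚ + (-31)² + 40*(-31))) = -32751/(27189 + (⅚ + 961 - 1240)) = -32751/(27189 - 1669/6) = -32751/161465/6 = -32751*6/161465 = -196506/161465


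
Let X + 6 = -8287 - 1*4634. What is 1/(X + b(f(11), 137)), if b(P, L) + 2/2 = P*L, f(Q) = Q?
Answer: -1/11421 ≈ -8.7558e-5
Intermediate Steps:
X = -12927 (X = -6 + (-8287 - 1*4634) = -6 + (-8287 - 4634) = -6 - 12921 = -12927)
b(P, L) = -1 + L*P (b(P, L) = -1 + P*L = -1 + L*P)
1/(X + b(f(11), 137)) = 1/(-12927 + (-1 + 137*11)) = 1/(-12927 + (-1 + 1507)) = 1/(-12927 + 1506) = 1/(-11421) = -1/11421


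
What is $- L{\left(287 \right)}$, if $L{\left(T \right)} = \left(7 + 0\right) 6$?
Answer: $-42$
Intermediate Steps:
$L{\left(T \right)} = 42$ ($L{\left(T \right)} = 7 \cdot 6 = 42$)
$- L{\left(287 \right)} = \left(-1\right) 42 = -42$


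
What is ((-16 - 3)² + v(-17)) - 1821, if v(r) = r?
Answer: -1477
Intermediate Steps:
((-16 - 3)² + v(-17)) - 1821 = ((-16 - 3)² - 17) - 1821 = ((-19)² - 17) - 1821 = (361 - 17) - 1821 = 344 - 1821 = -1477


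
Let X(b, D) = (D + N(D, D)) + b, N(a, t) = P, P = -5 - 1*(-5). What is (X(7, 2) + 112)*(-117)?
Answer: -14157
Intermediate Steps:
P = 0 (P = -5 + 5 = 0)
N(a, t) = 0
X(b, D) = D + b (X(b, D) = (D + 0) + b = D + b)
(X(7, 2) + 112)*(-117) = ((2 + 7) + 112)*(-117) = (9 + 112)*(-117) = 121*(-117) = -14157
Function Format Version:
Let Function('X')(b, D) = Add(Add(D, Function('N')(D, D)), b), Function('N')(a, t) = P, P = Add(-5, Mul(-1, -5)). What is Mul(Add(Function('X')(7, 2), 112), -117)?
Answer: -14157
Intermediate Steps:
P = 0 (P = Add(-5, 5) = 0)
Function('N')(a, t) = 0
Function('X')(b, D) = Add(D, b) (Function('X')(b, D) = Add(Add(D, 0), b) = Add(D, b))
Mul(Add(Function('X')(7, 2), 112), -117) = Mul(Add(Add(2, 7), 112), -117) = Mul(Add(9, 112), -117) = Mul(121, -117) = -14157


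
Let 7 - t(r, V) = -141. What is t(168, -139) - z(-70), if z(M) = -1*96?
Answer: 244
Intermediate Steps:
z(M) = -96
t(r, V) = 148 (t(r, V) = 7 - 1*(-141) = 7 + 141 = 148)
t(168, -139) - z(-70) = 148 - 1*(-96) = 148 + 96 = 244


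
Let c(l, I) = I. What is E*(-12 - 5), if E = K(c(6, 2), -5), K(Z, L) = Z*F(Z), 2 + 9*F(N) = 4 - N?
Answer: 0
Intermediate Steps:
F(N) = 2/9 - N/9 (F(N) = -2/9 + (4 - N)/9 = -2/9 + (4/9 - N/9) = 2/9 - N/9)
K(Z, L) = Z*(2/9 - Z/9)
E = 0 (E = (⅑)*2*(2 - 1*2) = (⅑)*2*(2 - 2) = (⅑)*2*0 = 0)
E*(-12 - 5) = 0*(-12 - 5) = 0*(-17) = 0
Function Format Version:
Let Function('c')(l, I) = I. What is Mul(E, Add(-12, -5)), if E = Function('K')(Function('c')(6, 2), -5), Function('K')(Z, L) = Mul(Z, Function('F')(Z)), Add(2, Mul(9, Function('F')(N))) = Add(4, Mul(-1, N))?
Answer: 0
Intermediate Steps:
Function('F')(N) = Add(Rational(2, 9), Mul(Rational(-1, 9), N)) (Function('F')(N) = Add(Rational(-2, 9), Mul(Rational(1, 9), Add(4, Mul(-1, N)))) = Add(Rational(-2, 9), Add(Rational(4, 9), Mul(Rational(-1, 9), N))) = Add(Rational(2, 9), Mul(Rational(-1, 9), N)))
Function('K')(Z, L) = Mul(Z, Add(Rational(2, 9), Mul(Rational(-1, 9), Z)))
E = 0 (E = Mul(Rational(1, 9), 2, Add(2, Mul(-1, 2))) = Mul(Rational(1, 9), 2, Add(2, -2)) = Mul(Rational(1, 9), 2, 0) = 0)
Mul(E, Add(-12, -5)) = Mul(0, Add(-12, -5)) = Mul(0, -17) = 0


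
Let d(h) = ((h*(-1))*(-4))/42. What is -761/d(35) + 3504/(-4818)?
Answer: -25193/110 ≈ -229.03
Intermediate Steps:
d(h) = 2*h/21 (d(h) = (-h*(-4))*(1/42) = (4*h)*(1/42) = 2*h/21)
-761/d(35) + 3504/(-4818) = -761/((2/21)*35) + 3504/(-4818) = -761/10/3 + 3504*(-1/4818) = -761*3/10 - 8/11 = -2283/10 - 8/11 = -25193/110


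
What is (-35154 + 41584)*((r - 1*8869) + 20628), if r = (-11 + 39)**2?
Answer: 80651490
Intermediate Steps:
r = 784 (r = 28**2 = 784)
(-35154 + 41584)*((r - 1*8869) + 20628) = (-35154 + 41584)*((784 - 1*8869) + 20628) = 6430*((784 - 8869) + 20628) = 6430*(-8085 + 20628) = 6430*12543 = 80651490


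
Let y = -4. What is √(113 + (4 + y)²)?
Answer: √113 ≈ 10.630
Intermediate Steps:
√(113 + (4 + y)²) = √(113 + (4 - 4)²) = √(113 + 0²) = √(113 + 0) = √113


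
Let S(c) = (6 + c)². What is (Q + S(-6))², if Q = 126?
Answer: 15876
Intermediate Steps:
(Q + S(-6))² = (126 + (6 - 6)²)² = (126 + 0²)² = (126 + 0)² = 126² = 15876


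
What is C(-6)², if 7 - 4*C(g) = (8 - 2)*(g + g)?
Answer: 6241/16 ≈ 390.06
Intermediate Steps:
C(g) = 7/4 - 3*g (C(g) = 7/4 - (8 - 2)*(g + g)/4 = 7/4 - 3*2*g/2 = 7/4 - 3*g)
C(-6)² = (7/4 - 3*(-6))² = (7/4 + 18)² = (79/4)² = 6241/16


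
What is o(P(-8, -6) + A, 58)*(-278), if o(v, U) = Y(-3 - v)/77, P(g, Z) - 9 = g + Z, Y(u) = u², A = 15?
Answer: -46982/77 ≈ -610.16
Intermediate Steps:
P(g, Z) = 9 + Z + g (P(g, Z) = 9 + (g + Z) = 9 + (Z + g) = 9 + Z + g)
o(v, U) = (-3 - v)²/77
o(P(-8, -6) + A, 58)*(-278) = ((3 + ((9 - 6 - 8) + 15))²/77)*(-278) = ((3 + (-5 + 15))²/77)*(-278) = ((3 + 10)²/77)*(-278) = ((1/77)*13²)*(-278) = ((1/77)*169)*(-278) = (169/77)*(-278) = -46982/77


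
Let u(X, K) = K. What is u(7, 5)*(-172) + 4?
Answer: -856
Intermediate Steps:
u(7, 5)*(-172) + 4 = 5*(-172) + 4 = -860 + 4 = -856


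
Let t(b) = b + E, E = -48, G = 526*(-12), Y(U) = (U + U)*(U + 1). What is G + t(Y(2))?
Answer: -6348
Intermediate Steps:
Y(U) = 2*U*(1 + U) (Y(U) = (2*U)*(1 + U) = 2*U*(1 + U))
G = -6312
t(b) = -48 + b (t(b) = b - 48 = -48 + b)
G + t(Y(2)) = -6312 + (-48 + 2*2*(1 + 2)) = -6312 + (-48 + 2*2*3) = -6312 + (-48 + 12) = -6312 - 36 = -6348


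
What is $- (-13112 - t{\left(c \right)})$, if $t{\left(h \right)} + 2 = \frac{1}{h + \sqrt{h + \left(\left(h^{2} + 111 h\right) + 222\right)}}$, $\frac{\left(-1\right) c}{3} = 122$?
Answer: $\frac{89082389}{6795} - \frac{\sqrt{10354}}{13590} \approx 13110.0$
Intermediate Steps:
$c = -366$ ($c = \left(-3\right) 122 = -366$)
$t{\left(h \right)} = -2 + \frac{1}{h + \sqrt{222 + h^{2} + 112 h}}$ ($t{\left(h \right)} = -2 + \frac{1}{h + \sqrt{h + \left(\left(h^{2} + 111 h\right) + 222\right)}} = -2 + \frac{1}{h + \sqrt{h + \left(222 + h^{2} + 111 h\right)}} = -2 + \frac{1}{h + \sqrt{222 + h^{2} + 112 h}}$)
$- (-13112 - t{\left(c \right)}) = - (-13112 - \frac{1 - -732 - 2 \sqrt{222 + \left(-366\right)^{2} + 112 \left(-366\right)}}{-366 + \sqrt{222 + \left(-366\right)^{2} + 112 \left(-366\right)}}) = - (-13112 - \frac{1 + 732 - 2 \sqrt{222 + 133956 - 40992}}{-366 + \sqrt{222 + 133956 - 40992}}) = - (-13112 - \frac{1 + 732 - 2 \sqrt{93186}}{-366 + \sqrt{93186}}) = - (-13112 - \frac{1 + 732 - 2 \cdot 3 \sqrt{10354}}{-366 + 3 \sqrt{10354}}) = - (-13112 - \frac{1 + 732 - 6 \sqrt{10354}}{-366 + 3 \sqrt{10354}}) = - (-13112 - \frac{733 - 6 \sqrt{10354}}{-366 + 3 \sqrt{10354}}) = 13112 + \frac{733 - 6 \sqrt{10354}}{-366 + 3 \sqrt{10354}}$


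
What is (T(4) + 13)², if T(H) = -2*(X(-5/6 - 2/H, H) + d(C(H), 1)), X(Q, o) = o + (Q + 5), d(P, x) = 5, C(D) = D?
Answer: 1369/9 ≈ 152.11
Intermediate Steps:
X(Q, o) = 5 + Q + o (X(Q, o) = o + (5 + Q) = 5 + Q + o)
T(H) = -55/3 - 2*H + 4/H (T(H) = -2*((5 + (-5/6 - 2/H) + H) + 5) = -2*((5 + (-5*⅙ - 2/H) + H) + 5) = -2*((5 + (-⅚ - 2/H) + H) + 5) = -2*((25/6 + H - 2/H) + 5) = -2*(55/6 + H - 2/H) = -55/3 - 2*H + 4/H)
(T(4) + 13)² = ((-55/3 - 2*4 + 4/4) + 13)² = ((-55/3 - 8 + 4*(¼)) + 13)² = ((-55/3 - 8 + 1) + 13)² = (-76/3 + 13)² = (-37/3)² = 1369/9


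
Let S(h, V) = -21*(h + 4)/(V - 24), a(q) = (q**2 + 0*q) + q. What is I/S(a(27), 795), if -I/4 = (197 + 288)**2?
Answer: 12090565/266 ≈ 45453.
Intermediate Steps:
a(q) = q + q**2 (a(q) = (q**2 + 0) + q = q**2 + q = q + q**2)
S(h, V) = -21*(4 + h)/(-24 + V)
I = -940900 (I = -4*(197 + 288)**2 = -4*485**2 = -4*235225 = -940900)
I/S(a(27), 795) = -940900*(-24 + 795)/(21*(-4 - 27*(1 + 27))) = -940900*257/(7*(-4 - 27*28)) = -940900*257/(7*(-4 - 1*756)) = -940900*257/(7*(-4 - 756)) = -940900/(21*(1/771)*(-760)) = -940900/(-5320/257) = -940900*(-257/5320) = 12090565/266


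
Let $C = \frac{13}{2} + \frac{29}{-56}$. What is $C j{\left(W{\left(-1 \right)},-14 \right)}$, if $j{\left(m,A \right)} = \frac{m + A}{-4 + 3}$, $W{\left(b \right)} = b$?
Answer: $\frac{5025}{56} \approx 89.732$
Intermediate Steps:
$j{\left(m,A \right)} = - A - m$ ($j{\left(m,A \right)} = \frac{A + m}{-1} = \left(A + m\right) \left(-1\right) = - A - m$)
$C = \frac{335}{56}$ ($C = 13 \cdot \frac{1}{2} + 29 \left(- \frac{1}{56}\right) = \frac{13}{2} - \frac{29}{56} = \frac{335}{56} \approx 5.9821$)
$C j{\left(W{\left(-1 \right)},-14 \right)} = \frac{335 \left(\left(-1\right) \left(-14\right) - -1\right)}{56} = \frac{335 \left(14 + 1\right)}{56} = \frac{335}{56} \cdot 15 = \frac{5025}{56}$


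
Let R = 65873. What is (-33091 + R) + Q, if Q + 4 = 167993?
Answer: 200771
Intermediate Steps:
Q = 167989 (Q = -4 + 167993 = 167989)
(-33091 + R) + Q = (-33091 + 65873) + 167989 = 32782 + 167989 = 200771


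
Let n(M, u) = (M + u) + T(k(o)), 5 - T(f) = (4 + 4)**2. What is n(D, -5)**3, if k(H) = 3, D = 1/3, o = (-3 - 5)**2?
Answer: -6967871/27 ≈ -2.5807e+5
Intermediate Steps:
o = 64 (o = (-8)**2 = 64)
D = 1/3 ≈ 0.33333
T(f) = -59 (T(f) = 5 - (4 + 4)**2 = 5 - 1*8**2 = 5 - 1*64 = 5 - 64 = -59)
n(M, u) = -59 + M + u (n(M, u) = (M + u) - 59 = -59 + M + u)
n(D, -5)**3 = (-59 + 1/3 - 5)**3 = (-191/3)**3 = -6967871/27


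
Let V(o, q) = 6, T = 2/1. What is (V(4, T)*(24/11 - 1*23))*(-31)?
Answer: 42594/11 ≈ 3872.2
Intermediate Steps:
T = 2 (T = 2*1 = 2)
(V(4, T)*(24/11 - 1*23))*(-31) = (6*(24/11 - 1*23))*(-31) = (6*(24*(1/11) - 23))*(-31) = (6*(24/11 - 23))*(-31) = (6*(-229/11))*(-31) = -1374/11*(-31) = 42594/11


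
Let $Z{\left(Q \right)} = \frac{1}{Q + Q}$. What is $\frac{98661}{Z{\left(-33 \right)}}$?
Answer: $-6511626$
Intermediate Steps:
$Z{\left(Q \right)} = \frac{1}{2 Q}$
$\frac{98661}{Z{\left(-33 \right)}} = \frac{98661}{\frac{1}{2} \frac{1}{-33}} = \frac{98661}{\frac{1}{2} \left(- \frac{1}{33}\right)} = \frac{98661}{- \frac{1}{66}} = 98661 \left(-66\right) = -6511626$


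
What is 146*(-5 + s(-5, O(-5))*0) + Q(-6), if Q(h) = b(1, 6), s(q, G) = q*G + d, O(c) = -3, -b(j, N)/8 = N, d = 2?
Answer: -778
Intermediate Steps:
b(j, N) = -8*N
s(q, G) = 2 + G*q (s(q, G) = q*G + 2 = G*q + 2 = 2 + G*q)
Q(h) = -48 (Q(h) = -8*6 = -48)
146*(-5 + s(-5, O(-5))*0) + Q(-6) = 146*(-5 + (2 - 3*(-5))*0) - 48 = 146*(-5 + (2 + 15)*0) - 48 = 146*(-5 + 17*0) - 48 = 146*(-5 + 0) - 48 = 146*(-5) - 48 = -730 - 48 = -778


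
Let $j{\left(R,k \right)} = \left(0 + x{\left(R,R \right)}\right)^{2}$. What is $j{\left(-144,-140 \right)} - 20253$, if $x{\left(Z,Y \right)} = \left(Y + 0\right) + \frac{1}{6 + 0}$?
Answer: $\frac{15661}{36} \approx 435.03$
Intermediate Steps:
$x{\left(Z,Y \right)} = \frac{1}{6} + Y$ ($x{\left(Z,Y \right)} = Y + \frac{1}{6} = \frac{1}{6} + Y$)
$j{\left(R,k \right)} = \left(\frac{1}{6} + R\right)^{2}$ ($j{\left(R,k \right)} = \left(0 + \left(\frac{1}{6} + R\right)\right)^{2} = \left(\frac{1}{6} + R\right)^{2}$)
$j{\left(-144,-140 \right)} - 20253 = \frac{\left(1 + 6 \left(-144\right)\right)^{2}}{36} - 20253 = \frac{\left(1 - 864\right)^{2}}{36} - 20253 = \frac{\left(-863\right)^{2}}{36} - 20253 = \frac{1}{36} \cdot 744769 - 20253 = \frac{744769}{36} - 20253 = \frac{15661}{36}$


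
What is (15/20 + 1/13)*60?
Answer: 645/13 ≈ 49.615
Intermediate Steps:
(15/20 + 1/13)*60 = (15*(1/20) + 1*(1/13))*60 = (3/4 + 1/13)*60 = (43/52)*60 = 645/13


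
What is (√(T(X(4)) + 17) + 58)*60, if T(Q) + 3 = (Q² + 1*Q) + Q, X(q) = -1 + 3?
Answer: 3480 + 60*√22 ≈ 3761.4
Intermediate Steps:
X(q) = 2
T(Q) = -3 + Q² + 2*Q (T(Q) = -3 + ((Q² + 1*Q) + Q) = -3 + ((Q² + Q) + Q) = -3 + ((Q + Q²) + Q) = -3 + (Q² + 2*Q) = -3 + Q² + 2*Q)
(√(T(X(4)) + 17) + 58)*60 = (√((-3 + 2² + 2*2) + 17) + 58)*60 = (√((-3 + 4 + 4) + 17) + 58)*60 = (√(5 + 17) + 58)*60 = (√22 + 58)*60 = (58 + √22)*60 = 3480 + 60*√22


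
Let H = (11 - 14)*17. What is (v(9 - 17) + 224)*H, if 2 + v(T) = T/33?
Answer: -124406/11 ≈ -11310.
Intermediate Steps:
v(T) = -2 + T/33
H = -51 (H = -3*17 = -51)
(v(9 - 17) + 224)*H = ((-2 + (9 - 17)/33) + 224)*(-51) = ((-2 + (1/33)*(-8)) + 224)*(-51) = ((-2 - 8/33) + 224)*(-51) = (-74/33 + 224)*(-51) = (7318/33)*(-51) = -124406/11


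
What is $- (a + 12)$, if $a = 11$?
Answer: $-23$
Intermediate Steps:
$- (a + 12) = - (11 + 12) = \left(-1\right) 23 = -23$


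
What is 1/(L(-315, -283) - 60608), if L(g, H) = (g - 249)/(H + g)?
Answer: -299/18121510 ≈ -1.6500e-5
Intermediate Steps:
L(g, H) = (-249 + g)/(H + g)
1/(L(-315, -283) - 60608) = 1/((-249 - 315)/(-283 - 315) - 60608) = 1/(-564/(-598) - 60608) = 1/(-1/598*(-564) - 60608) = 1/(282/299 - 60608) = 1/(-18121510/299) = -299/18121510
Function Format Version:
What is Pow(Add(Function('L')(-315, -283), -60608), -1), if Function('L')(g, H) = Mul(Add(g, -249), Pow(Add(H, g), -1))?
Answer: Rational(-299, 18121510) ≈ -1.6500e-5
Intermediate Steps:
Function('L')(g, H) = Mul(Pow(Add(H, g), -1), Add(-249, g)) (Function('L')(g, H) = Mul(Add(-249, g), Pow(Add(H, g), -1)) = Mul(Pow(Add(H, g), -1), Add(-249, g)))
Pow(Add(Function('L')(-315, -283), -60608), -1) = Pow(Add(Mul(Pow(Add(-283, -315), -1), Add(-249, -315)), -60608), -1) = Pow(Add(Mul(Pow(-598, -1), -564), -60608), -1) = Pow(Add(Mul(Rational(-1, 598), -564), -60608), -1) = Pow(Add(Rational(282, 299), -60608), -1) = Pow(Rational(-18121510, 299), -1) = Rational(-299, 18121510)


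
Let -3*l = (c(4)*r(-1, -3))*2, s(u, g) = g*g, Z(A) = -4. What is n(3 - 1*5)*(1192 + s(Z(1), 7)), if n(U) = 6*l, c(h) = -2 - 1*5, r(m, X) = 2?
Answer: 69496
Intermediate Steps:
c(h) = -7 (c(h) = -2 - 5 = -7)
s(u, g) = g²
l = 28/3 (l = -(-7*2)*2/3 = -(-14)*2/3 = -⅓*(-28) = 28/3 ≈ 9.3333)
n(U) = 56 (n(U) = 6*(28/3) = 56)
n(3 - 1*5)*(1192 + s(Z(1), 7)) = 56*(1192 + 7²) = 56*(1192 + 49) = 56*1241 = 69496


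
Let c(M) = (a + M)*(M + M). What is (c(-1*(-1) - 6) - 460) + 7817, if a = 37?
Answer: 7037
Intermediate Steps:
c(M) = 2*M*(37 + M) (c(M) = (37 + M)*(M + M) = (37 + M)*(2*M) = 2*M*(37 + M))
(c(-1*(-1) - 6) - 460) + 7817 = (2*(-1*(-1) - 6)*(37 + (-1*(-1) - 6)) - 460) + 7817 = (2*(1 - 6)*(37 + (1 - 6)) - 460) + 7817 = (2*(-5)*(37 - 5) - 460) + 7817 = (2*(-5)*32 - 460) + 7817 = (-320 - 460) + 7817 = -780 + 7817 = 7037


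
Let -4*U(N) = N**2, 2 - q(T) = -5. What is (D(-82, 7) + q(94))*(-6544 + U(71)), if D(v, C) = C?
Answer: -218519/2 ≈ -1.0926e+5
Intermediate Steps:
q(T) = 7 (q(T) = 2 - 1*(-5) = 2 + 5 = 7)
U(N) = -N**2/4
(D(-82, 7) + q(94))*(-6544 + U(71)) = (7 + 7)*(-6544 - 1/4*71**2) = 14*(-6544 - 1/4*5041) = 14*(-6544 - 5041/4) = 14*(-31217/4) = -218519/2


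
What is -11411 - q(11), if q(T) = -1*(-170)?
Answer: -11581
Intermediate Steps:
q(T) = 170
-11411 - q(11) = -11411 - 1*170 = -11411 - 170 = -11581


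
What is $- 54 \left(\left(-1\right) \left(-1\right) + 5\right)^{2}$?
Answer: $-1944$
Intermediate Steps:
$- 54 \left(\left(-1\right) \left(-1\right) + 5\right)^{2} = - 54 \left(1 + 5\right)^{2} = - 54 \cdot 6^{2} = \left(-54\right) 36 = -1944$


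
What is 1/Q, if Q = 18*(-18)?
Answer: -1/324 ≈ -0.0030864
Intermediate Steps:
Q = -324
1/Q = 1/(-324) = -1/324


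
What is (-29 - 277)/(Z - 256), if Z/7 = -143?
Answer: 102/419 ≈ 0.24344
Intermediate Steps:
Z = -1001 (Z = 7*(-143) = -1001)
(-29 - 277)/(Z - 256) = (-29 - 277)/(-1001 - 256) = -306/(-1257) = -306*(-1/1257) = 102/419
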